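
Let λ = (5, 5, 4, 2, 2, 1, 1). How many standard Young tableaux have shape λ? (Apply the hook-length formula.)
# SYT of shape (5, 5, 4, 2, 2, 1, 1) = 128564982

Hook-length formula: f^λ = n! / Π hook(c), product over all cells c of the Young diagram. For λ = (5, 5, 4, 2, 2, 1, 1), n = 20 boxes. Hook lengths by row (left-to-right, top-to-bottom): [11, 8, 5, 4, 2]; [10, 7, 4, 3, 1]; [8, 5, 2, 1]; [5, 2]; [4, 1]; [2]; [1]. Product of hooks = 18923520000. So f^λ = 20! / 18923520000 = 2432902008176640000 / 18923520000 = 128564982.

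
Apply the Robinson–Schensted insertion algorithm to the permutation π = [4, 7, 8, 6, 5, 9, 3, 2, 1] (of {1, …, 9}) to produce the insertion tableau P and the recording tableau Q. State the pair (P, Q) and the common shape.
P = [1, 5, 8, 9] / [2] / [3] / [4] / [6] / [7];  Q = [1, 2, 3, 6] / [4] / [5] / [7] / [8] / [9];  common shape = (4, 1, 1, 1, 1, 1)

Row-insert the values π_1, π_2, … into P one at a time, bumping the leftmost entry strictly greater than the inserted value down to the next row. The recording tableau Q records, in position (i, j), the step at which that cell was added to P.
  Insert 4 (step 1): P = [4];  Q = [1]
  Insert 7 (step 2): P = [4, 7];  Q = [1, 2]
  Insert 8 (step 3): P = [4, 7, 8];  Q = [1, 2, 3]
  Insert 6 (step 4): P = [4, 6, 8] / [7];  Q = [1, 2, 3] / [4]
  Insert 5 (step 5): P = [4, 5, 8] / [6] / [7];  Q = [1, 2, 3] / [4] / [5]
  Insert 9 (step 6): P = [4, 5, 8, 9] / [6] / [7];  Q = [1, 2, 3, 6] / [4] / [5]
  Insert 3 (step 7): P = [3, 5, 8, 9] / [4] / [6] / [7];  Q = [1, 2, 3, 6] / [4] / [5] / [7]
  Insert 2 (step 8): P = [2, 5, 8, 9] / [3] / [4] / [6] / [7];  Q = [1, 2, 3, 6] / [4] / [5] / [7] / [8]
  Insert 1 (step 9): P = [1, 5, 8, 9] / [2] / [3] / [4] / [6] / [7];  Q = [1, 2, 3, 6] / [4] / [5] / [7] / [8] / [9]
Final shape: (4, 1, 1, 1, 1, 1).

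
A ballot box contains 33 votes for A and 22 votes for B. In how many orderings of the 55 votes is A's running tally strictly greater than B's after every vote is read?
Strict-lead orderings = 260170725132045

Total orderings of the 55 votes with 33 for A: C(55, 33) = 1300853625660225. By the Bertrand ballot formula (Cycle Lemma / reflection principle), the number of orderings in which A is strictly ahead of B throughout is (p − q)/(p + q) · C(p + q, p) = (33 − 22)/(33 + 22) · 1300853625660225 = 260170725132045.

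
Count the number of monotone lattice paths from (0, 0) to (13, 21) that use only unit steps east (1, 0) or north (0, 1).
Number of paths = 927983760

A monotone lattice path from (0, 0) to (13, 21) consists of 13 east steps and 21 north steps in some order, so it is determined by which 13 of the 34 steps are east. The count is C(34, 13) = 927983760.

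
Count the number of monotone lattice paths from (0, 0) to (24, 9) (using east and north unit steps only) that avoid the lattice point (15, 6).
Number of paths = 26629020

Total paths from (0, 0) to (24, 9): C(33, 24) = 38567100. Paths through (15, 6): (paths (0, 0) → (15, 6)) × (paths (15, 6) → (24, 9)) = C(21, 15) · C(12, 9) = 54264 · 220 = 11938080. Avoidance count = 38567100 − 11938080 = 26629020.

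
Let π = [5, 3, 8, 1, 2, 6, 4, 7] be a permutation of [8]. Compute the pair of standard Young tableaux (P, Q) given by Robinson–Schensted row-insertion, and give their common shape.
P = [1, 2, 4, 7] / [3, 6] / [5, 8];  Q = [1, 3, 6, 8] / [2, 5] / [4, 7];  common shape = (4, 2, 2)

Row-insert the values π_1, π_2, … into P one at a time, bumping the leftmost entry strictly greater than the inserted value down to the next row. The recording tableau Q records, in position (i, j), the step at which that cell was added to P.
  Insert 5 (step 1): P = [5];  Q = [1]
  Insert 3 (step 2): P = [3] / [5];  Q = [1] / [2]
  Insert 8 (step 3): P = [3, 8] / [5];  Q = [1, 3] / [2]
  Insert 1 (step 4): P = [1, 8] / [3] / [5];  Q = [1, 3] / [2] / [4]
  Insert 2 (step 5): P = [1, 2] / [3, 8] / [5];  Q = [1, 3] / [2, 5] / [4]
  Insert 6 (step 6): P = [1, 2, 6] / [3, 8] / [5];  Q = [1, 3, 6] / [2, 5] / [4]
  Insert 4 (step 7): P = [1, 2, 4] / [3, 6] / [5, 8];  Q = [1, 3, 6] / [2, 5] / [4, 7]
  Insert 7 (step 8): P = [1, 2, 4, 7] / [3, 6] / [5, 8];  Q = [1, 3, 6, 8] / [2, 5] / [4, 7]
Final shape: (4, 2, 2).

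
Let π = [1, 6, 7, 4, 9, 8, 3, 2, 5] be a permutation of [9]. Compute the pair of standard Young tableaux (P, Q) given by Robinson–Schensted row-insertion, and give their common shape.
P = [1, 2, 5, 8] / [3, 7] / [4, 9] / [6];  Q = [1, 2, 3, 5] / [4, 6] / [7, 9] / [8];  common shape = (4, 2, 2, 1)

Row-insert the values π_1, π_2, … into P one at a time, bumping the leftmost entry strictly greater than the inserted value down to the next row. The recording tableau Q records, in position (i, j), the step at which that cell was added to P.
  Insert 1 (step 1): P = [1];  Q = [1]
  Insert 6 (step 2): P = [1, 6];  Q = [1, 2]
  Insert 7 (step 3): P = [1, 6, 7];  Q = [1, 2, 3]
  Insert 4 (step 4): P = [1, 4, 7] / [6];  Q = [1, 2, 3] / [4]
  Insert 9 (step 5): P = [1, 4, 7, 9] / [6];  Q = [1, 2, 3, 5] / [4]
  Insert 8 (step 6): P = [1, 4, 7, 8] / [6, 9];  Q = [1, 2, 3, 5] / [4, 6]
  Insert 3 (step 7): P = [1, 3, 7, 8] / [4, 9] / [6];  Q = [1, 2, 3, 5] / [4, 6] / [7]
  Insert 2 (step 8): P = [1, 2, 7, 8] / [3, 9] / [4] / [6];  Q = [1, 2, 3, 5] / [4, 6] / [7] / [8]
  Insert 5 (step 9): P = [1, 2, 5, 8] / [3, 7] / [4, 9] / [6];  Q = [1, 2, 3, 5] / [4, 6] / [7, 9] / [8]
Final shape: (4, 2, 2, 1).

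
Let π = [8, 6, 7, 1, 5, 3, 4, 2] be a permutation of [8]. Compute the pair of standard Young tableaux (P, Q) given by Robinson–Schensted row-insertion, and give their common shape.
P = [1, 2, 4] / [3, 7] / [5] / [6] / [8];  Q = [1, 3, 7] / [2, 5] / [4] / [6] / [8];  common shape = (3, 2, 1, 1, 1)

Row-insert the values π_1, π_2, … into P one at a time, bumping the leftmost entry strictly greater than the inserted value down to the next row. The recording tableau Q records, in position (i, j), the step at which that cell was added to P.
  Insert 8 (step 1): P = [8];  Q = [1]
  Insert 6 (step 2): P = [6] / [8];  Q = [1] / [2]
  Insert 7 (step 3): P = [6, 7] / [8];  Q = [1, 3] / [2]
  Insert 1 (step 4): P = [1, 7] / [6] / [8];  Q = [1, 3] / [2] / [4]
  Insert 5 (step 5): P = [1, 5] / [6, 7] / [8];  Q = [1, 3] / [2, 5] / [4]
  Insert 3 (step 6): P = [1, 3] / [5, 7] / [6] / [8];  Q = [1, 3] / [2, 5] / [4] / [6]
  Insert 4 (step 7): P = [1, 3, 4] / [5, 7] / [6] / [8];  Q = [1, 3, 7] / [2, 5] / [4] / [6]
  Insert 2 (step 8): P = [1, 2, 4] / [3, 7] / [5] / [6] / [8];  Q = [1, 3, 7] / [2, 5] / [4] / [6] / [8]
Final shape: (3, 2, 1, 1, 1).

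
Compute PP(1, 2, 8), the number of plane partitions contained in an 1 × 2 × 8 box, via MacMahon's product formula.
PP(1, 2, 8) = 45

Evaluate the triple product over i = 1..1, j = 1..2, k = 1..8. The factors are (2/1) · (3/2) · (4/3) · (5/4) · (6/5) · (7/6) · (8/7) · (9/8) · … (16 factors total). The numerators and denominators telescope so the product is an integer; carrying out the multiplication exactly gives PP(1, 2, 8) = 45.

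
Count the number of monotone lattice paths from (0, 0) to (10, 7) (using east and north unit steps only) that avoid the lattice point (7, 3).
Number of paths = 15248

Total paths from (0, 0) to (10, 7): C(17, 10) = 19448. Paths through (7, 3): (paths (0, 0) → (7, 3)) × (paths (7, 3) → (10, 7)) = C(10, 7) · C(7, 3) = 120 · 35 = 4200. Avoidance count = 19448 − 4200 = 15248.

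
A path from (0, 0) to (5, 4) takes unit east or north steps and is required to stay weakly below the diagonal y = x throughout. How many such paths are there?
Number of paths = 42

By the reflection principle (André's argument), the number of monotone paths to (5, 4) with n ≤ m that never go above y = x is C(9, 5) − C(9, 6) = 126 − 84 = 42.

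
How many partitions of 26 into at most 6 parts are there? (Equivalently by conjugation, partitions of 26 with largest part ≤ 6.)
p(26, parts ≤ 6) = 709

Use the recurrence p(n, m) = p(n, m−1) + p(n−m, m): either the largest part is < m (count p(n, m−1)) or the largest part is exactly m (remove one copy of m, count p(n−m, m)). With p(0, ·) = 1 this gives p(26, parts ≤ 6) = 709. (By conjugating Young diagrams, this also counts partitions of 26 into at most 6 parts.)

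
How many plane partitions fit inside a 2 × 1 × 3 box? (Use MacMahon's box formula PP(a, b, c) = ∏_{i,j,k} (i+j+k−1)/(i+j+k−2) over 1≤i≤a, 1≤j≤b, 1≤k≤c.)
PP(2, 1, 3) = 10

Evaluate the triple product over i = 1..2, j = 1..1, k = 1..3. The factors are (2/1) · (3/2) · (4/3) · (3/2) · (4/3) · (5/4). The numerators and denominators telescope so the product is an integer; carrying out the multiplication exactly gives PP(2, 1, 3) = 10.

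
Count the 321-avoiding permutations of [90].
C_90 = 1000134600800354781929399250536541864362461089950800

These 321-avoiding permutations are counted by the Catalan number C_n = (1/(n + 1)) · C(2n, n). For n = 90: C_90 = (1/91) · C(180, 90) = 91012248672832285155575331798825309656983959185522800/91 = 1000134600800354781929399250536541864362461089950800.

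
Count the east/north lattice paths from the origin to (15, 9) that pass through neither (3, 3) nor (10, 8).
Number of paths = 768716

Inclusion–exclusion. Total paths: C(24, 15) = 1307504. Through P₁: C(6, 3)·C(18, 12) = 371280. Through P₂: C(18, 10)·C(6, 5) = 262548. Since P₁ is strictly southwest of P₂, a monotone path through both must visit P₁ then P₂; paths through both = C(6, 3)·C(12, 7)·C(6, 5) = 95040. Avoid both = 1307504 − 371280 − 262548 + 95040 = 768716.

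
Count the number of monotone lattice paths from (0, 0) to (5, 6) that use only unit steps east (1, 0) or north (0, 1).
Number of paths = 462

A monotone lattice path from (0, 0) to (5, 6) consists of 5 east steps and 6 north steps in some order, so it is determined by which 5 of the 11 steps are east. The count is C(11, 5) = 462.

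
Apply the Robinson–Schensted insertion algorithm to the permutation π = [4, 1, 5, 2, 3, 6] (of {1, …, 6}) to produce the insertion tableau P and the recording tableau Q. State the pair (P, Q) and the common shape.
P = [1, 2, 3, 6] / [4, 5];  Q = [1, 3, 5, 6] / [2, 4];  common shape = (4, 2)

Row-insert the values π_1, π_2, … into P one at a time, bumping the leftmost entry strictly greater than the inserted value down to the next row. The recording tableau Q records, in position (i, j), the step at which that cell was added to P.
  Insert 4 (step 1): P = [4];  Q = [1]
  Insert 1 (step 2): P = [1] / [4];  Q = [1] / [2]
  Insert 5 (step 3): P = [1, 5] / [4];  Q = [1, 3] / [2]
  Insert 2 (step 4): P = [1, 2] / [4, 5];  Q = [1, 3] / [2, 4]
  Insert 3 (step 5): P = [1, 2, 3] / [4, 5];  Q = [1, 3, 5] / [2, 4]
  Insert 6 (step 6): P = [1, 2, 3, 6] / [4, 5];  Q = [1, 3, 5, 6] / [2, 4]
Final shape: (4, 2).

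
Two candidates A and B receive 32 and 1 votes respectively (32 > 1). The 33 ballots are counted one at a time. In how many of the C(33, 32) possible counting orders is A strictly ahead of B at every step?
Strict-lead orderings = 31

Total orderings of the 33 votes with 32 for A: C(33, 32) = 33. By the Bertrand ballot formula (Cycle Lemma / reflection principle), the number of orderings in which A is strictly ahead of B throughout is (p − q)/(p + q) · C(p + q, p) = (32 − 1)/(32 + 1) · 33 = 31.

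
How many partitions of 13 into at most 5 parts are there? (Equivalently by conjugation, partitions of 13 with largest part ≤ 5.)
p(13, parts ≤ 5) = 57

Partitions of 13 with all parts ≤ 5: 5+5+3, 5+5+2+1, 5+5+1+1+1, 5+4+4, 5+4+3+1, 5+4+2+2, 5+4+2+1+1, 5+4+1+1+1+1, 5+3+3+2, 5+3+3+1+1, 5+3+2+2+1, 5+3+2+1+1+1, 5+3+1+1+1+1+1, 5+2+2+2+2, 5+2+2+2+1+1, 5+2+2+1+1+1+1, 5+2+1+1+1+1+1+1, 5+1+1+1+1+1+1+1+1, 4+4+4+1, 4+4+3+2, 4+4+3+1+1, 4+4+2+2+1, 4+4+2+1+1+1, 4+4+1+1+1+1+1, 4+3+3+3, 4+3+3+2+1, 4+3+3+1+1+1, 4+3+2+2+2, 4+3+2+2+1+1, 4+3+2+1+1+1+1, … (57 total). Count = 57.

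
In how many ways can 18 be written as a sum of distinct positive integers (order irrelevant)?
q(18) = 46

A partition into distinct parts is a strictly decreasing sequence summing to n. The recurrence d(n, m) = d(n, m−1) + d(n−m, m−1) (use part m at most once) with q(n) = d(n, n) gives q(18) = 46. (Euler's theorem: # distinct-part partitions = # odd-part partitions.)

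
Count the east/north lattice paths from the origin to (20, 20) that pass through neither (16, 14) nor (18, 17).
Number of paths = 76474358070

Inclusion–exclusion. Total paths: C(40, 20) = 137846528820. Through P₁: C(30, 16)·C(10, 4) = 30538761750. Through P₂: C(35, 18)·C(5, 2) = 45375676500. Since P₁ is strictly southwest of P₂, a monotone path through both must visit P₁ then P₂; paths through both = C(30, 16)·C(5, 2)·C(5, 2) = 14542267500. Avoid both = 137846528820 − 30538761750 − 45375676500 + 14542267500 = 76474358070.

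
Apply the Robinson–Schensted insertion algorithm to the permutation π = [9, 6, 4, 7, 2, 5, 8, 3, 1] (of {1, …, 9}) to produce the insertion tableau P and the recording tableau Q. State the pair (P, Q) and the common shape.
P = [1, 3, 8] / [2, 5] / [4, 7] / [6] / [9];  Q = [1, 4, 7] / [2, 6] / [3, 8] / [5] / [9];  common shape = (3, 2, 2, 1, 1)

Row-insert the values π_1, π_2, … into P one at a time, bumping the leftmost entry strictly greater than the inserted value down to the next row. The recording tableau Q records, in position (i, j), the step at which that cell was added to P.
  Insert 9 (step 1): P = [9];  Q = [1]
  Insert 6 (step 2): P = [6] / [9];  Q = [1] / [2]
  Insert 4 (step 3): P = [4] / [6] / [9];  Q = [1] / [2] / [3]
  Insert 7 (step 4): P = [4, 7] / [6] / [9];  Q = [1, 4] / [2] / [3]
  Insert 2 (step 5): P = [2, 7] / [4] / [6] / [9];  Q = [1, 4] / [2] / [3] / [5]
  Insert 5 (step 6): P = [2, 5] / [4, 7] / [6] / [9];  Q = [1, 4] / [2, 6] / [3] / [5]
  Insert 8 (step 7): P = [2, 5, 8] / [4, 7] / [6] / [9];  Q = [1, 4, 7] / [2, 6] / [3] / [5]
  Insert 3 (step 8): P = [2, 3, 8] / [4, 5] / [6, 7] / [9];  Q = [1, 4, 7] / [2, 6] / [3, 8] / [5]
  Insert 1 (step 9): P = [1, 3, 8] / [2, 5] / [4, 7] / [6] / [9];  Q = [1, 4, 7] / [2, 6] / [3, 8] / [5] / [9]
Final shape: (3, 2, 2, 1, 1).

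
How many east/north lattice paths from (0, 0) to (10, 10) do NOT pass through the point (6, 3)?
Number of paths = 157036

Total paths from (0, 0) to (10, 10): C(20, 10) = 184756. Paths through (6, 3): (paths (0, 0) → (6, 3)) × (paths (6, 3) → (10, 10)) = C(9, 6) · C(11, 4) = 84 · 330 = 27720. Avoidance count = 184756 − 27720 = 157036.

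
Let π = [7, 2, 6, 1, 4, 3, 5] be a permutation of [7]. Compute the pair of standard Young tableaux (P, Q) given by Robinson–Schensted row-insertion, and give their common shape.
P = [1, 3, 5] / [2, 4] / [6] / [7];  Q = [1, 3, 7] / [2, 5] / [4] / [6];  common shape = (3, 2, 1, 1)

Row-insert the values π_1, π_2, … into P one at a time, bumping the leftmost entry strictly greater than the inserted value down to the next row. The recording tableau Q records, in position (i, j), the step at which that cell was added to P.
  Insert 7 (step 1): P = [7];  Q = [1]
  Insert 2 (step 2): P = [2] / [7];  Q = [1] / [2]
  Insert 6 (step 3): P = [2, 6] / [7];  Q = [1, 3] / [2]
  Insert 1 (step 4): P = [1, 6] / [2] / [7];  Q = [1, 3] / [2] / [4]
  Insert 4 (step 5): P = [1, 4] / [2, 6] / [7];  Q = [1, 3] / [2, 5] / [4]
  Insert 3 (step 6): P = [1, 3] / [2, 4] / [6] / [7];  Q = [1, 3] / [2, 5] / [4] / [6]
  Insert 5 (step 7): P = [1, 3, 5] / [2, 4] / [6] / [7];  Q = [1, 3, 7] / [2, 5] / [4] / [6]
Final shape: (3, 2, 1, 1).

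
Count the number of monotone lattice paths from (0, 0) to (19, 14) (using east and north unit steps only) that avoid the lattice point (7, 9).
Number of paths = 748018480

Total paths from (0, 0) to (19, 14): C(33, 19) = 818809200. Paths through (7, 9): (paths (0, 0) → (7, 9)) × (paths (7, 9) → (19, 14)) = C(16, 7) · C(17, 12) = 11440 · 6188 = 70790720. Avoidance count = 818809200 − 70790720 = 748018480.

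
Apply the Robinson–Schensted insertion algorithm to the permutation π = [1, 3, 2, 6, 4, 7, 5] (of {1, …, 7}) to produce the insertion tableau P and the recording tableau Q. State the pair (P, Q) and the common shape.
P = [1, 2, 4, 5] / [3, 6, 7];  Q = [1, 2, 4, 6] / [3, 5, 7];  common shape = (4, 3)

Row-insert the values π_1, π_2, … into P one at a time, bumping the leftmost entry strictly greater than the inserted value down to the next row. The recording tableau Q records, in position (i, j), the step at which that cell was added to P.
  Insert 1 (step 1): P = [1];  Q = [1]
  Insert 3 (step 2): P = [1, 3];  Q = [1, 2]
  Insert 2 (step 3): P = [1, 2] / [3];  Q = [1, 2] / [3]
  Insert 6 (step 4): P = [1, 2, 6] / [3];  Q = [1, 2, 4] / [3]
  Insert 4 (step 5): P = [1, 2, 4] / [3, 6];  Q = [1, 2, 4] / [3, 5]
  Insert 7 (step 6): P = [1, 2, 4, 7] / [3, 6];  Q = [1, 2, 4, 6] / [3, 5]
  Insert 5 (step 7): P = [1, 2, 4, 5] / [3, 6, 7];  Q = [1, 2, 4, 6] / [3, 5, 7]
Final shape: (4, 3).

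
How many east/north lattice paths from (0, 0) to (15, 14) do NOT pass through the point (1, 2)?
Number of paths = 48585660

Total paths from (0, 0) to (15, 14): C(29, 15) = 77558760. Paths through (1, 2): (paths (0, 0) → (1, 2)) × (paths (1, 2) → (15, 14)) = C(3, 1) · C(26, 14) = 3 · 9657700 = 28973100. Avoidance count = 77558760 − 28973100 = 48585660.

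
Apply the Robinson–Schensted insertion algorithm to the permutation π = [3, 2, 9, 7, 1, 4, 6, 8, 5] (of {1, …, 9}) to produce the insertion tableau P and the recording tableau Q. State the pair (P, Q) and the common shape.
P = [1, 4, 5, 8] / [2, 6] / [3, 7] / [9];  Q = [1, 3, 7, 8] / [2, 4] / [5, 6] / [9];  common shape = (4, 2, 2, 1)

Row-insert the values π_1, π_2, … into P one at a time, bumping the leftmost entry strictly greater than the inserted value down to the next row. The recording tableau Q records, in position (i, j), the step at which that cell was added to P.
  Insert 3 (step 1): P = [3];  Q = [1]
  Insert 2 (step 2): P = [2] / [3];  Q = [1] / [2]
  Insert 9 (step 3): P = [2, 9] / [3];  Q = [1, 3] / [2]
  Insert 7 (step 4): P = [2, 7] / [3, 9];  Q = [1, 3] / [2, 4]
  Insert 1 (step 5): P = [1, 7] / [2, 9] / [3];  Q = [1, 3] / [2, 4] / [5]
  Insert 4 (step 6): P = [1, 4] / [2, 7] / [3, 9];  Q = [1, 3] / [2, 4] / [5, 6]
  Insert 6 (step 7): P = [1, 4, 6] / [2, 7] / [3, 9];  Q = [1, 3, 7] / [2, 4] / [5, 6]
  Insert 8 (step 8): P = [1, 4, 6, 8] / [2, 7] / [3, 9];  Q = [1, 3, 7, 8] / [2, 4] / [5, 6]
  Insert 5 (step 9): P = [1, 4, 5, 8] / [2, 6] / [3, 7] / [9];  Q = [1, 3, 7, 8] / [2, 4] / [5, 6] / [9]
Final shape: (4, 2, 2, 1).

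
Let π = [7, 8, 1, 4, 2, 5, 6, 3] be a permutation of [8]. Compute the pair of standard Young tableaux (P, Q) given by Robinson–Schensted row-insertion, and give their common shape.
P = [1, 2, 3, 6] / [4, 5] / [7, 8];  Q = [1, 2, 6, 7] / [3, 4] / [5, 8];  common shape = (4, 2, 2)

Row-insert the values π_1, π_2, … into P one at a time, bumping the leftmost entry strictly greater than the inserted value down to the next row. The recording tableau Q records, in position (i, j), the step at which that cell was added to P.
  Insert 7 (step 1): P = [7];  Q = [1]
  Insert 8 (step 2): P = [7, 8];  Q = [1, 2]
  Insert 1 (step 3): P = [1, 8] / [7];  Q = [1, 2] / [3]
  Insert 4 (step 4): P = [1, 4] / [7, 8];  Q = [1, 2] / [3, 4]
  Insert 2 (step 5): P = [1, 2] / [4, 8] / [7];  Q = [1, 2] / [3, 4] / [5]
  Insert 5 (step 6): P = [1, 2, 5] / [4, 8] / [7];  Q = [1, 2, 6] / [3, 4] / [5]
  Insert 6 (step 7): P = [1, 2, 5, 6] / [4, 8] / [7];  Q = [1, 2, 6, 7] / [3, 4] / [5]
  Insert 3 (step 8): P = [1, 2, 3, 6] / [4, 5] / [7, 8];  Q = [1, 2, 6, 7] / [3, 4] / [5, 8]
Final shape: (4, 2, 2).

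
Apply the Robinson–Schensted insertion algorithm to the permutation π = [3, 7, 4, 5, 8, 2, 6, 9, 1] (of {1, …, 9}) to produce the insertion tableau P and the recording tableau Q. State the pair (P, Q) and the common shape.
P = [1, 4, 5, 6, 9] / [2, 8] / [3] / [7];  Q = [1, 2, 4, 5, 8] / [3, 7] / [6] / [9];  common shape = (5, 2, 1, 1)

Row-insert the values π_1, π_2, … into P one at a time, bumping the leftmost entry strictly greater than the inserted value down to the next row. The recording tableau Q records, in position (i, j), the step at which that cell was added to P.
  Insert 3 (step 1): P = [3];  Q = [1]
  Insert 7 (step 2): P = [3, 7];  Q = [1, 2]
  Insert 4 (step 3): P = [3, 4] / [7];  Q = [1, 2] / [3]
  Insert 5 (step 4): P = [3, 4, 5] / [7];  Q = [1, 2, 4] / [3]
  Insert 8 (step 5): P = [3, 4, 5, 8] / [7];  Q = [1, 2, 4, 5] / [3]
  Insert 2 (step 6): P = [2, 4, 5, 8] / [3] / [7];  Q = [1, 2, 4, 5] / [3] / [6]
  Insert 6 (step 7): P = [2, 4, 5, 6] / [3, 8] / [7];  Q = [1, 2, 4, 5] / [3, 7] / [6]
  Insert 9 (step 8): P = [2, 4, 5, 6, 9] / [3, 8] / [7];  Q = [1, 2, 4, 5, 8] / [3, 7] / [6]
  Insert 1 (step 9): P = [1, 4, 5, 6, 9] / [2, 8] / [3] / [7];  Q = [1, 2, 4, 5, 8] / [3, 7] / [6] / [9]
Final shape: (5, 2, 1, 1).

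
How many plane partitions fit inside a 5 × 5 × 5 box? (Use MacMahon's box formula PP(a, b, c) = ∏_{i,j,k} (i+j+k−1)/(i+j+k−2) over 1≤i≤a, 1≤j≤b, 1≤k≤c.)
PP(5, 5, 5) = 267227532

Evaluate the triple product over i = 1..5, j = 1..5, k = 1..5. The factors are (2/1) · (3/2) · (4/3) · (5/4) · (6/5) · (3/2) · (4/3) · (5/4) · … (125 factors total). The numerators and denominators telescope so the product is an integer; carrying out the multiplication exactly gives PP(5, 5, 5) = 267227532.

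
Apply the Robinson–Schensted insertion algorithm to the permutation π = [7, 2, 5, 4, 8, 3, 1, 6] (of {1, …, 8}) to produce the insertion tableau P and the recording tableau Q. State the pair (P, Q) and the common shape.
P = [1, 3, 6] / [2, 8] / [4] / [5] / [7];  Q = [1, 3, 5] / [2, 8] / [4] / [6] / [7];  common shape = (3, 2, 1, 1, 1)

Row-insert the values π_1, π_2, … into P one at a time, bumping the leftmost entry strictly greater than the inserted value down to the next row. The recording tableau Q records, in position (i, j), the step at which that cell was added to P.
  Insert 7 (step 1): P = [7];  Q = [1]
  Insert 2 (step 2): P = [2] / [7];  Q = [1] / [2]
  Insert 5 (step 3): P = [2, 5] / [7];  Q = [1, 3] / [2]
  Insert 4 (step 4): P = [2, 4] / [5] / [7];  Q = [1, 3] / [2] / [4]
  Insert 8 (step 5): P = [2, 4, 8] / [5] / [7];  Q = [1, 3, 5] / [2] / [4]
  Insert 3 (step 6): P = [2, 3, 8] / [4] / [5] / [7];  Q = [1, 3, 5] / [2] / [4] / [6]
  Insert 1 (step 7): P = [1, 3, 8] / [2] / [4] / [5] / [7];  Q = [1, 3, 5] / [2] / [4] / [6] / [7]
  Insert 6 (step 8): P = [1, 3, 6] / [2, 8] / [4] / [5] / [7];  Q = [1, 3, 5] / [2, 8] / [4] / [6] / [7]
Final shape: (3, 2, 1, 1, 1).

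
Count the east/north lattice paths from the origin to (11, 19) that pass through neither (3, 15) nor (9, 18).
Number of paths = 40368537

Inclusion–exclusion. Total paths: C(30, 11) = 54627300. Through P₁: C(18, 3)·C(12, 8) = 403920. Through P₂: C(27, 9)·C(3, 2) = 14060475. Since P₁ is strictly southwest of P₂, a monotone path through both must visit P₁ then P₂; paths through both = C(18, 3)·C(9, 6)·C(3, 2) = 205632. Avoid both = 54627300 − 403920 − 14060475 + 205632 = 40368537.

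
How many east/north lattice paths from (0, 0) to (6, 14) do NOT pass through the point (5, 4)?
Number of paths = 37374

Total paths from (0, 0) to (6, 14): C(20, 6) = 38760. Paths through (5, 4): (paths (0, 0) → (5, 4)) × (paths (5, 4) → (6, 14)) = C(9, 5) · C(11, 1) = 126 · 11 = 1386. Avoidance count = 38760 − 1386 = 37374.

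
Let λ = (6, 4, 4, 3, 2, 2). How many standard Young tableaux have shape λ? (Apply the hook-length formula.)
# SYT of shape (6, 4, 4, 3, 2, 2) = 489771360

Hook-length formula: f^λ = n! / Π hook(c), product over all cells c of the Young diagram. For λ = (6, 4, 4, 3, 2, 2), n = 21 boxes. Hook lengths by row (left-to-right, top-to-bottom): [11, 10, 7, 5, 2, 1]; [8, 7, 4, 2]; [7, 6, 3, 1]; [5, 4, 1]; [3, 2]; [2, 1]. Product of hooks = 104315904000. So f^λ = 21! / 104315904000 = 51090942171709440000 / 104315904000 = 489771360.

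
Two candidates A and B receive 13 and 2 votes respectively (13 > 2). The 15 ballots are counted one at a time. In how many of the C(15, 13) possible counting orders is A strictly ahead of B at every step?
Strict-lead orderings = 77

Total orderings of the 15 votes with 13 for A: C(15, 13) = 105. By the Bertrand ballot formula (Cycle Lemma / reflection principle), the number of orderings in which A is strictly ahead of B throughout is (p − q)/(p + q) · C(p + q, p) = (13 − 2)/(13 + 2) · 105 = 77.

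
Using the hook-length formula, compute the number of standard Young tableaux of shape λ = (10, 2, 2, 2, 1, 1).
# SYT of shape (10, 2, 2, 2, 1, 1) = 612612

Hook-length formula: f^λ = n! / Π hook(c), product over all cells c of the Young diagram. For λ = (10, 2, 2, 2, 1, 1), n = 18 boxes. Hook lengths by row (left-to-right, top-to-bottom): [15, 12, 8, 7, 6, 5, 4, 3, 2, 1]; [6, 3]; [5, 2]; [4, 1]; [2]; [1]. Product of hooks = 10450944000. So f^λ = 18! / 10450944000 = 6402373705728000 / 10450944000 = 612612.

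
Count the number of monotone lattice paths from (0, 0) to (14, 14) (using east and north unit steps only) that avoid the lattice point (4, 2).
Number of paths = 30416910

Total paths from (0, 0) to (14, 14): C(28, 14) = 40116600. Paths through (4, 2): (paths (0, 0) → (4, 2)) × (paths (4, 2) → (14, 14)) = C(6, 4) · C(22, 10) = 15 · 646646 = 9699690. Avoidance count = 40116600 − 9699690 = 30416910.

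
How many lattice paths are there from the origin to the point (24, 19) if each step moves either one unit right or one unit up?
Number of paths = 800472431850

A monotone lattice path from (0, 0) to (24, 19) consists of 24 east steps and 19 north steps in some order, so it is determined by which 24 of the 43 steps are east. The count is C(43, 24) = 800472431850.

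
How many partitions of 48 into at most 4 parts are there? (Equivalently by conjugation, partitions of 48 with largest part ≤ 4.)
p(48, parts ≤ 4) = 1033

Use the recurrence p(n, m) = p(n, m−1) + p(n−m, m): either the largest part is < m (count p(n, m−1)) or the largest part is exactly m (remove one copy of m, count p(n−m, m)). With p(0, ·) = 1 this gives p(48, parts ≤ 4) = 1033. (By conjugating Young diagrams, this also counts partitions of 48 into at most 4 parts.)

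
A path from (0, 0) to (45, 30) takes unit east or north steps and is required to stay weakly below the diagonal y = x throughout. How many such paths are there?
Number of paths = 271958062826414948480

By the reflection principle (André's argument), the number of monotone paths to (45, 30) with n ≤ m that never go above y = x is C(75, 45) − C(75, 46) = 781879430625942976880 − 509921367799528028400 = 271958062826414948480.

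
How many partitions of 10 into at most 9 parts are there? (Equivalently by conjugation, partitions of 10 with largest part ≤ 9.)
p(10, parts ≤ 9) = 41

Partitions of 10 with all parts ≤ 9: 9+1, 8+2, 8+1+1, 7+3, 7+2+1, 7+1+1+1, 6+4, 6+3+1, 6+2+2, 6+2+1+1, 6+1+1+1+1, 5+5, 5+4+1, 5+3+2, 5+3+1+1, 5+2+2+1, 5+2+1+1+1, 5+1+1+1+1+1, 4+4+2, 4+4+1+1, 4+3+3, 4+3+2+1, 4+3+1+1+1, 4+2+2+2, 4+2+2+1+1, 4+2+1+1+1+1, 4+1+1+1+1+1+1, 3+3+3+1, 3+3+2+2, 3+3+2+1+1, … (41 total). Count = 41.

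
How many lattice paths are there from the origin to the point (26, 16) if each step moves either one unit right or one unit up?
Number of paths = 166509721602

A monotone lattice path from (0, 0) to (26, 16) consists of 26 east steps and 16 north steps in some order, so it is determined by which 26 of the 42 steps are east. The count is C(42, 26) = 166509721602.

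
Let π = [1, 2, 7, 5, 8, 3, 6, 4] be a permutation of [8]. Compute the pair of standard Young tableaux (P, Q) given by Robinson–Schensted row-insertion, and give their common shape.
P = [1, 2, 3, 4] / [5, 6] / [7, 8];  Q = [1, 2, 3, 5] / [4, 7] / [6, 8];  common shape = (4, 2, 2)

Row-insert the values π_1, π_2, … into P one at a time, bumping the leftmost entry strictly greater than the inserted value down to the next row. The recording tableau Q records, in position (i, j), the step at which that cell was added to P.
  Insert 1 (step 1): P = [1];  Q = [1]
  Insert 2 (step 2): P = [1, 2];  Q = [1, 2]
  Insert 7 (step 3): P = [1, 2, 7];  Q = [1, 2, 3]
  Insert 5 (step 4): P = [1, 2, 5] / [7];  Q = [1, 2, 3] / [4]
  Insert 8 (step 5): P = [1, 2, 5, 8] / [7];  Q = [1, 2, 3, 5] / [4]
  Insert 3 (step 6): P = [1, 2, 3, 8] / [5] / [7];  Q = [1, 2, 3, 5] / [4] / [6]
  Insert 6 (step 7): P = [1, 2, 3, 6] / [5, 8] / [7];  Q = [1, 2, 3, 5] / [4, 7] / [6]
  Insert 4 (step 8): P = [1, 2, 3, 4] / [5, 6] / [7, 8];  Q = [1, 2, 3, 5] / [4, 7] / [6, 8]
Final shape: (4, 2, 2).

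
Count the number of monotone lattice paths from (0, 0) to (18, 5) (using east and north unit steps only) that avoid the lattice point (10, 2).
Number of paths = 22759

Total paths from (0, 0) to (18, 5): C(23, 18) = 33649. Paths through (10, 2): (paths (0, 0) → (10, 2)) × (paths (10, 2) → (18, 5)) = C(12, 10) · C(11, 8) = 66 · 165 = 10890. Avoidance count = 33649 − 10890 = 22759.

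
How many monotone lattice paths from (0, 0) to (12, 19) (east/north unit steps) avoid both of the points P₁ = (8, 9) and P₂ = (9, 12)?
Number of paths = 93183415

Inclusion–exclusion. Total paths: C(31, 12) = 141120525. Through P₁: C(17, 8)·C(14, 4) = 24334310. Through P₂: C(21, 9)·C(10, 3) = 35271600. Since P₁ is strictly southwest of P₂, a monotone path through both must visit P₁ then P₂; paths through both = C(17, 8)·C(4, 1)·C(10, 3) = 11668800. Avoid both = 141120525 − 24334310 − 35271600 + 11668800 = 93183415.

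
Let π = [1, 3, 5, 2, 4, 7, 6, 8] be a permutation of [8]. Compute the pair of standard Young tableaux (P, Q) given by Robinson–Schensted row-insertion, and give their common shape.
P = [1, 2, 4, 6, 8] / [3, 5, 7];  Q = [1, 2, 3, 6, 8] / [4, 5, 7];  common shape = (5, 3)

Row-insert the values π_1, π_2, … into P one at a time, bumping the leftmost entry strictly greater than the inserted value down to the next row. The recording tableau Q records, in position (i, j), the step at which that cell was added to P.
  Insert 1 (step 1): P = [1];  Q = [1]
  Insert 3 (step 2): P = [1, 3];  Q = [1, 2]
  Insert 5 (step 3): P = [1, 3, 5];  Q = [1, 2, 3]
  Insert 2 (step 4): P = [1, 2, 5] / [3];  Q = [1, 2, 3] / [4]
  Insert 4 (step 5): P = [1, 2, 4] / [3, 5];  Q = [1, 2, 3] / [4, 5]
  Insert 7 (step 6): P = [1, 2, 4, 7] / [3, 5];  Q = [1, 2, 3, 6] / [4, 5]
  Insert 6 (step 7): P = [1, 2, 4, 6] / [3, 5, 7];  Q = [1, 2, 3, 6] / [4, 5, 7]
  Insert 8 (step 8): P = [1, 2, 4, 6, 8] / [3, 5, 7];  Q = [1, 2, 3, 6, 8] / [4, 5, 7]
Final shape: (5, 3).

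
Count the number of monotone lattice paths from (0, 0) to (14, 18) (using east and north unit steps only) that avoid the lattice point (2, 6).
Number of paths = 395719232

Total paths from (0, 0) to (14, 18): C(32, 14) = 471435600. Paths through (2, 6): (paths (0, 0) → (2, 6)) × (paths (2, 6) → (14, 18)) = C(8, 2) · C(24, 12) = 28 · 2704156 = 75716368. Avoidance count = 471435600 − 75716368 = 395719232.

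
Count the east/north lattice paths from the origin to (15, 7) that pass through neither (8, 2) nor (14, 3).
Number of paths = 133079

Inclusion–exclusion. Total paths: C(22, 15) = 170544. Through P₁: C(10, 8)·C(12, 7) = 35640. Through P₂: C(17, 14)·C(5, 1) = 3400. Since P₁ is strictly southwest of P₂, a monotone path through both must visit P₁ then P₂; paths through both = C(10, 8)·C(7, 6)·C(5, 1) = 1575. Avoid both = 170544 − 35640 − 3400 + 1575 = 133079.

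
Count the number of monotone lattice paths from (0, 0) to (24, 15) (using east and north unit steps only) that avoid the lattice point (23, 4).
Number of paths = 25140630060

Total paths from (0, 0) to (24, 15): C(39, 24) = 25140840660. Paths through (23, 4): (paths (0, 0) → (23, 4)) × (paths (23, 4) → (24, 15)) = C(27, 23) · C(12, 1) = 17550 · 12 = 210600. Avoidance count = 25140840660 − 210600 = 25140630060.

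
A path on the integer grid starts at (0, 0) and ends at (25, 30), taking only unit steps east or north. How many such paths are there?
Number of paths = 3085851035479212

A monotone lattice path from (0, 0) to (25, 30) consists of 25 east steps and 30 north steps in some order, so it is determined by which 25 of the 55 steps are east. The count is C(55, 25) = 3085851035479212.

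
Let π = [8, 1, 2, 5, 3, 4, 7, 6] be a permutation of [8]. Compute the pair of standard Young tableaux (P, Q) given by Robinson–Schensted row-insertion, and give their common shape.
P = [1, 2, 3, 4, 6] / [5, 7] / [8];  Q = [1, 3, 4, 6, 7] / [2, 8] / [5];  common shape = (5, 2, 1)

Row-insert the values π_1, π_2, … into P one at a time, bumping the leftmost entry strictly greater than the inserted value down to the next row. The recording tableau Q records, in position (i, j), the step at which that cell was added to P.
  Insert 8 (step 1): P = [8];  Q = [1]
  Insert 1 (step 2): P = [1] / [8];  Q = [1] / [2]
  Insert 2 (step 3): P = [1, 2] / [8];  Q = [1, 3] / [2]
  Insert 5 (step 4): P = [1, 2, 5] / [8];  Q = [1, 3, 4] / [2]
  Insert 3 (step 5): P = [1, 2, 3] / [5] / [8];  Q = [1, 3, 4] / [2] / [5]
  Insert 4 (step 6): P = [1, 2, 3, 4] / [5] / [8];  Q = [1, 3, 4, 6] / [2] / [5]
  Insert 7 (step 7): P = [1, 2, 3, 4, 7] / [5] / [8];  Q = [1, 3, 4, 6, 7] / [2] / [5]
  Insert 6 (step 8): P = [1, 2, 3, 4, 6] / [5, 7] / [8];  Q = [1, 3, 4, 6, 7] / [2, 8] / [5]
Final shape: (5, 2, 1).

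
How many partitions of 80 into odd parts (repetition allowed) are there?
p_odd(80) = 77312

Enumerate partitions using only odd parts via the recurrence o(n, m) = o(n, m−2) + o(n−m, m) over odd m, starting from the largest odd part ≤ n. This gives p_odd(80) = 77312. (Euler's theorem: equals the count of distinct-part partitions.)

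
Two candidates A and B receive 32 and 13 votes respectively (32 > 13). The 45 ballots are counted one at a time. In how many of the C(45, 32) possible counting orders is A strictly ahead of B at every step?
Strict-lead orderings = 30824843819

Total orderings of the 45 votes with 32 for A: C(45, 32) = 73006209045. By the Bertrand ballot formula (Cycle Lemma / reflection principle), the number of orderings in which A is strictly ahead of B throughout is (p − q)/(p + q) · C(p + q, p) = (32 − 13)/(32 + 13) · 73006209045 = 30824843819.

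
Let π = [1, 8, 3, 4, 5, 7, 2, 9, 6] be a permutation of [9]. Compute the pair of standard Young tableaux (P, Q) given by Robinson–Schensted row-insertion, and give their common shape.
P = [1, 2, 4, 5, 6, 9] / [3, 7] / [8];  Q = [1, 2, 4, 5, 6, 8] / [3, 9] / [7];  common shape = (6, 2, 1)

Row-insert the values π_1, π_2, … into P one at a time, bumping the leftmost entry strictly greater than the inserted value down to the next row. The recording tableau Q records, in position (i, j), the step at which that cell was added to P.
  Insert 1 (step 1): P = [1];  Q = [1]
  Insert 8 (step 2): P = [1, 8];  Q = [1, 2]
  Insert 3 (step 3): P = [1, 3] / [8];  Q = [1, 2] / [3]
  Insert 4 (step 4): P = [1, 3, 4] / [8];  Q = [1, 2, 4] / [3]
  Insert 5 (step 5): P = [1, 3, 4, 5] / [8];  Q = [1, 2, 4, 5] / [3]
  Insert 7 (step 6): P = [1, 3, 4, 5, 7] / [8];  Q = [1, 2, 4, 5, 6] / [3]
  Insert 2 (step 7): P = [1, 2, 4, 5, 7] / [3] / [8];  Q = [1, 2, 4, 5, 6] / [3] / [7]
  Insert 9 (step 8): P = [1, 2, 4, 5, 7, 9] / [3] / [8];  Q = [1, 2, 4, 5, 6, 8] / [3] / [7]
  Insert 6 (step 9): P = [1, 2, 4, 5, 6, 9] / [3, 7] / [8];  Q = [1, 2, 4, 5, 6, 8] / [3, 9] / [7]
Final shape: (6, 2, 1).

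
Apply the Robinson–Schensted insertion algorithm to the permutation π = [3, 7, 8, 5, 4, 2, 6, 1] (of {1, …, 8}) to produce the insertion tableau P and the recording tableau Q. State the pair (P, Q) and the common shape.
P = [1, 4, 6] / [2, 8] / [3] / [5] / [7];  Q = [1, 2, 3] / [4, 7] / [5] / [6] / [8];  common shape = (3, 2, 1, 1, 1)

Row-insert the values π_1, π_2, … into P one at a time, bumping the leftmost entry strictly greater than the inserted value down to the next row. The recording tableau Q records, in position (i, j), the step at which that cell was added to P.
  Insert 3 (step 1): P = [3];  Q = [1]
  Insert 7 (step 2): P = [3, 7];  Q = [1, 2]
  Insert 8 (step 3): P = [3, 7, 8];  Q = [1, 2, 3]
  Insert 5 (step 4): P = [3, 5, 8] / [7];  Q = [1, 2, 3] / [4]
  Insert 4 (step 5): P = [3, 4, 8] / [5] / [7];  Q = [1, 2, 3] / [4] / [5]
  Insert 2 (step 6): P = [2, 4, 8] / [3] / [5] / [7];  Q = [1, 2, 3] / [4] / [5] / [6]
  Insert 6 (step 7): P = [2, 4, 6] / [3, 8] / [5] / [7];  Q = [1, 2, 3] / [4, 7] / [5] / [6]
  Insert 1 (step 8): P = [1, 4, 6] / [2, 8] / [3] / [5] / [7];  Q = [1, 2, 3] / [4, 7] / [5] / [6] / [8]
Final shape: (3, 2, 1, 1, 1).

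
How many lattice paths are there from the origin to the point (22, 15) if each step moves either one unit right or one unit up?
Number of paths = 9364199760

A monotone lattice path from (0, 0) to (22, 15) consists of 22 east steps and 15 north steps in some order, so it is determined by which 22 of the 37 steps are east. The count is C(37, 22) = 9364199760.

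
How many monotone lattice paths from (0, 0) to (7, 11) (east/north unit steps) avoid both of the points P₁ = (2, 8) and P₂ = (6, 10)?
Number of paths = 14638

Inclusion–exclusion. Total paths: C(18, 7) = 31824. Through P₁: C(10, 2)·C(8, 5) = 2520. Through P₂: C(16, 6)·C(2, 1) = 16016. Since P₁ is strictly southwest of P₂, a monotone path through both must visit P₁ then P₂; paths through both = C(10, 2)·C(6, 4)·C(2, 1) = 1350. Avoid both = 31824 − 2520 − 16016 + 1350 = 14638.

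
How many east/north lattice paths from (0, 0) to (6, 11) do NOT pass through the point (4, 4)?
Number of paths = 9856

Total paths from (0, 0) to (6, 11): C(17, 6) = 12376. Paths through (4, 4): (paths (0, 0) → (4, 4)) × (paths (4, 4) → (6, 11)) = C(8, 4) · C(9, 2) = 70 · 36 = 2520. Avoidance count = 12376 − 2520 = 9856.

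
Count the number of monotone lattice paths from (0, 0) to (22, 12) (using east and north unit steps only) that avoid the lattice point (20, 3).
Number of paths = 548256635

Total paths from (0, 0) to (22, 12): C(34, 22) = 548354040. Paths through (20, 3): (paths (0, 0) → (20, 3)) × (paths (20, 3) → (22, 12)) = C(23, 20) · C(11, 2) = 1771 · 55 = 97405. Avoidance count = 548354040 − 97405 = 548256635.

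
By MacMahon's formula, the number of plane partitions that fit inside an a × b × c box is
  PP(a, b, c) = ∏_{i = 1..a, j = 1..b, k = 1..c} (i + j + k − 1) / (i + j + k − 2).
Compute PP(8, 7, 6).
PP(8, 7, 6) = 19702998159210080

Evaluate the triple product over i = 1..8, j = 1..7, k = 1..6. The factors are (2/1) · (3/2) · (4/3) · (5/4) · (6/5) · (7/6) · (3/2) · (4/3) · … (336 factors total). The numerators and denominators telescope so the product is an integer; carrying out the multiplication exactly gives PP(8, 7, 6) = 19702998159210080.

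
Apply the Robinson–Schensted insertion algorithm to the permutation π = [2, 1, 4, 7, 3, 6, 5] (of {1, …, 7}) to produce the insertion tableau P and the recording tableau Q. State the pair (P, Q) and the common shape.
P = [1, 3, 5] / [2, 4, 6] / [7];  Q = [1, 3, 4] / [2, 5, 6] / [7];  common shape = (3, 3, 1)

Row-insert the values π_1, π_2, … into P one at a time, bumping the leftmost entry strictly greater than the inserted value down to the next row. The recording tableau Q records, in position (i, j), the step at which that cell was added to P.
  Insert 2 (step 1): P = [2];  Q = [1]
  Insert 1 (step 2): P = [1] / [2];  Q = [1] / [2]
  Insert 4 (step 3): P = [1, 4] / [2];  Q = [1, 3] / [2]
  Insert 7 (step 4): P = [1, 4, 7] / [2];  Q = [1, 3, 4] / [2]
  Insert 3 (step 5): P = [1, 3, 7] / [2, 4];  Q = [1, 3, 4] / [2, 5]
  Insert 6 (step 6): P = [1, 3, 6] / [2, 4, 7];  Q = [1, 3, 4] / [2, 5, 6]
  Insert 5 (step 7): P = [1, 3, 5] / [2, 4, 6] / [7];  Q = [1, 3, 4] / [2, 5, 6] / [7]
Final shape: (3, 3, 1).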